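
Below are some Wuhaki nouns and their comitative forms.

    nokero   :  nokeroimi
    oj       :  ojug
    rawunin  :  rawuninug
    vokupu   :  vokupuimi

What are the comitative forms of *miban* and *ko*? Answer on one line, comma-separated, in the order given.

The alternation tracks the final sound of the stem — -ug when the stem ends in a consonant (*oj*, *rawunin*); -imi when the stem ends in a vowel (*nokero*, *vokupu*).
The final sound of *miban* is /n/, which is a consonant, so the suffix is -ug, giving *mibanug*.
The final sound of *ko* is /o/, which is a vowel, so the suffix is -imi, giving *koimi*.

mibanug, koimi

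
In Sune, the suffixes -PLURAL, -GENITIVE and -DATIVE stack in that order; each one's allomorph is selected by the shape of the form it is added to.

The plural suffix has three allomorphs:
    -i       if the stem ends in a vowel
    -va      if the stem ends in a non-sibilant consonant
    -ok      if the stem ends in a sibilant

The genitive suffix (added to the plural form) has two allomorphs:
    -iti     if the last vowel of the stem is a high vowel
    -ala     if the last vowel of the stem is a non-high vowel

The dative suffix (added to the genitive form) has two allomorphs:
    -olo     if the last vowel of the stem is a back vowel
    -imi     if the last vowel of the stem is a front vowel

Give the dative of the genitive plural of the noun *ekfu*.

*ekfu*: final sound = /u/, a vowel → -i → *ekfui*.
The last vowel of the plural form *ekfui* is /i/, which is a high vowel, so the genitive suffix is -iti, giving *ekfuiiti*.
The genitive form *ekfuiiti*: last vowel = /i/, a front vowel → -imi → *ekfuiitiimi*.

ekfuiitiimi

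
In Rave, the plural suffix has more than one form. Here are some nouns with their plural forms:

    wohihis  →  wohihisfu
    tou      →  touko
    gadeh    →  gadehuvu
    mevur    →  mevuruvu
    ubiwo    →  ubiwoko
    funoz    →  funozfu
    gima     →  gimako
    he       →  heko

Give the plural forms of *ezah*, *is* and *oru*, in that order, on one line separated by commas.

The pattern is sibilance of the final sound: -fu when the stem ends in a sibilant (*wohihis*, *funoz*); -uvu when the stem ends in a non-sibilant consonant (*gadeh*, *mevur*); -ko when the stem ends in a vowel (*tou*, *ubiwo*, *gima*, *he*).
Since the final sound of *ezah* is /h/ (a non-sibilant consonant), it takes -uvu, giving *ezahuvu*.
*is*: final sound = /s/, a sibilant → -fu → *isfu*.
*oru*: final sound = /u/, a vowel → -ko → *oruko*.

ezahuvu, isfu, oruko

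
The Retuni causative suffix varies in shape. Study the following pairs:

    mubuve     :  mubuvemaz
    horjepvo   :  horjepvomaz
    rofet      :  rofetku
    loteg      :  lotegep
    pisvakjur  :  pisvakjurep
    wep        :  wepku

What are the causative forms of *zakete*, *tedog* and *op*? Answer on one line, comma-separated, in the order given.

zaketemaz, tedogep, opku

The suffix is conditioned by the final sound: -ku when the stem ends in a voiceless consonant (*rofet*, *wep*); -ep when the stem ends in a voiced consonant (*loteg*, *pisvakjur*); -maz when the stem ends in a vowel (*mubuve*, *horjepvo*).
*zakete* — final sound /e/ (a vowel) → -maz → *zaketemaz*.
*tedog*: final sound = /g/, a voiced consonant → -ep → *tedogep*.
The final sound of *op* is /p/, which is a voiceless consonant, so the suffix is -ku, giving *opku*.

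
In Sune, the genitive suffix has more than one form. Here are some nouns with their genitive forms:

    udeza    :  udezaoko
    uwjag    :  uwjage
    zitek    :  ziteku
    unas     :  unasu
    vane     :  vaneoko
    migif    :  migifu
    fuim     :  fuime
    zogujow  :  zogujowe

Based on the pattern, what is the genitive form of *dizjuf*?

dizjufu

The alternation tracks the final sound of the stem — -u when the stem ends in a voiceless consonant (*zitek*, *unas*, *migif*); -e when the stem ends in a voiced consonant (*uwjag*, *fuim*, *zogujow*); -oko when the stem ends in a vowel (*udeza*, *vane*).
Since the final sound of *dizjuf* is /f/ (a voiceless consonant), it takes -u, giving *dizjufu*.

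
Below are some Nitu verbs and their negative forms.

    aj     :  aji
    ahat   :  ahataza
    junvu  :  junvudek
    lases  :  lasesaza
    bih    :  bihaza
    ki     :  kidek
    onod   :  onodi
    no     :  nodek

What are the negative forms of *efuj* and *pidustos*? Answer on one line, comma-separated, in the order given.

efuji, pidustosaza

The suffix is conditioned by the final sound: -aza when the stem ends in a voiceless consonant (*ahat*, *lases*, *bih*); -i when the stem ends in a voiced consonant (*aj*, *onod*); -dek when the stem ends in a vowel (*junvu*, *ki*, *no*).
Since the final sound of *efuj* is /j/ (a voiced consonant), it takes -i, giving *efuji*.
*pidustos*: final sound = /s/, a voiceless consonant → -aza → *pidustosaza*.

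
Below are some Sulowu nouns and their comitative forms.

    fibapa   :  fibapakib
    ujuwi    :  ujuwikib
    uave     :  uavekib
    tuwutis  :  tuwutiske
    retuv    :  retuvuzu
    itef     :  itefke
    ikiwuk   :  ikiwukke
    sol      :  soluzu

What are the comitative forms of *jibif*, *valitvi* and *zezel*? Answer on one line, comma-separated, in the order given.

jibifke, valitvikib, zezeluzu

The alternation tracks the final sound of the stem — -ke when the stem ends in a voiceless consonant (*tuwutis*, *itef*, *ikiwuk*); -uzu when the stem ends in a voiced consonant (*retuv*, *sol*); -kib when the stem ends in a vowel (*fibapa*, *ujuwi*, *uave*).
*jibif* — final sound /f/ (a voiceless consonant) → -ke → *jibifke*.
The final sound of *valitvi* is /i/, which is a vowel, so the suffix is -kib, giving *valitvikib*.
*zezel*: final sound = /l/, a voiced consonant → -uzu → *zezeluzu*.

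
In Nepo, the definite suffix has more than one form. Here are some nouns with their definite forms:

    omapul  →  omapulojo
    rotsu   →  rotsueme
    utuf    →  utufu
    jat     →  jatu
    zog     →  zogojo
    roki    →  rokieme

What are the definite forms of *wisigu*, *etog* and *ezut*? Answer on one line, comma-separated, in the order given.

The pattern is voicing of the final sound: -u when the stem ends in a voiceless consonant (*utuf*, *jat*); -ojo when the stem ends in a voiced consonant (*omapul*, *zog*); -eme when the stem ends in a vowel (*rotsu*, *roki*).
*wisigu* — final sound /u/ (a vowel) → -eme → *wisigueme*.
*etog*: final sound = /g/, a voiced consonant → -ojo → *etogojo*.
*ezut* — final sound /t/ (a voiceless consonant) → -u → *ezutu*.

wisigueme, etogojo, ezutu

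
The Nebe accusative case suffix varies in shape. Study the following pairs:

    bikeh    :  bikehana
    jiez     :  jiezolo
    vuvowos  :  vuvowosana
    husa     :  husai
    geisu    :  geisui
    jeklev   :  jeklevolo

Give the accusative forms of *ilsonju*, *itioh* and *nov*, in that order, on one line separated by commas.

ilsonjui, itiohana, novolo

The suffix is conditioned by the final sound: -ana when the stem ends in a voiceless consonant (*bikeh*, *vuvowos*); -olo when the stem ends in a voiced consonant (*jiez*, *jeklev*); -i when the stem ends in a vowel (*husa*, *geisu*).
*ilsonju*: final sound = /u/, a vowel → -i → *ilsonjui*.
Since the final sound of *itioh* is /h/ (a voiceless consonant), it takes -ana, giving *itiohana*.
*nov*: final sound = /v/, a voiced consonant → -olo → *novolo*.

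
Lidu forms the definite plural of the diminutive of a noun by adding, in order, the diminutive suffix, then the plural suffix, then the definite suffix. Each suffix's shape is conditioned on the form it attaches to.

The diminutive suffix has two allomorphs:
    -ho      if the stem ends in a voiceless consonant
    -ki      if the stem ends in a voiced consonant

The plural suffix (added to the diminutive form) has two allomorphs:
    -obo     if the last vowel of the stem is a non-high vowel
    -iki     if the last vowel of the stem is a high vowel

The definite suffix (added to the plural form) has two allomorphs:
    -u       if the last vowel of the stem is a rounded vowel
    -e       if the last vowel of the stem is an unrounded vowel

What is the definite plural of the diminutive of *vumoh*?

vumohhoobou

Since the final consonant of *vumoh* is /h/ (voiceless), it takes -ho, giving *vumohho*.
The diminutive form *vumohho* — last vowel /o/ (a non-high vowel) → -obo → *vumohhoobo*.
The last vowel of the plural form *vumohhoobo* is /o/, which is a rounded vowel, so the definite suffix is -u, giving *vumohhoobou*.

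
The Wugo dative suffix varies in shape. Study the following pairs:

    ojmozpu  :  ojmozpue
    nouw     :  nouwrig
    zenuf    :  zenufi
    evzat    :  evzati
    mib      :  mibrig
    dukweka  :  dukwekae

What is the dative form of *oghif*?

oghifi

Looking at the final sound of each stem: -i when the stem ends in a voiceless consonant (*zenuf*, *evzat*); -rig when the stem ends in a voiced consonant (*nouw*, *mib*); -e when the stem ends in a vowel (*ojmozpu*, *dukweka*).
Since the final sound of *oghif* is /f/ (a voiceless consonant), it takes -i, giving *oghifi*.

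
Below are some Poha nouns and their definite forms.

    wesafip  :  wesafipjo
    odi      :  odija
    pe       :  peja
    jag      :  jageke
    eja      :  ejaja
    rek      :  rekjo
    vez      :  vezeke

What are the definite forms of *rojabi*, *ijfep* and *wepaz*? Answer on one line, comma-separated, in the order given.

rojabija, ijfepjo, wepazeke

Looking at the final sound of each stem: -jo when the stem ends in a voiceless consonant (*wesafip*, *rek*); -eke when the stem ends in a voiced consonant (*jag*, *vez*); -ja when the stem ends in a vowel (*odi*, *pe*, *eja*).
*rojabi*: final sound = /i/, a vowel → -ja → *rojabija*.
*ijfep*: final sound = /p/, a voiceless consonant → -jo → *ijfepjo*.
Since the final sound of *wepaz* is /z/ (a voiced consonant), it takes -eke, giving *wepazeke*.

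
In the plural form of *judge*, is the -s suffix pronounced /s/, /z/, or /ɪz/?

The stem *judge* ends in a sibilant (/s, z, ʃ, ʒ, tʃ, dʒ/).
The plural suffix surfaces as /ɪz/ after sibilants, /s/ after other voiceless consonants, and /z/ after other voiced sounds.
So the plural -s on *judge* is pronounced /ɪz/.

/ɪz/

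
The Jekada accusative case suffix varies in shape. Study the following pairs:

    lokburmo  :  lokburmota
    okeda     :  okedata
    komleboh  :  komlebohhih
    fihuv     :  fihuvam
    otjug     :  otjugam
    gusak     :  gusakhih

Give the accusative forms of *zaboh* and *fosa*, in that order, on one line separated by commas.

zabohhih, fosata

The pattern is voicing of the final sound: -hih when the stem ends in a voiceless consonant (*komleboh*, *gusak*); -am when the stem ends in a voiced consonant (*fihuv*, *otjug*); -ta when the stem ends in a vowel (*lokburmo*, *okeda*).
Since the final sound of *zaboh* is /h/ (a voiceless consonant), it takes -hih, giving *zabohhih*.
*fosa*: final sound = /a/, a vowel → -ta → *fosata*.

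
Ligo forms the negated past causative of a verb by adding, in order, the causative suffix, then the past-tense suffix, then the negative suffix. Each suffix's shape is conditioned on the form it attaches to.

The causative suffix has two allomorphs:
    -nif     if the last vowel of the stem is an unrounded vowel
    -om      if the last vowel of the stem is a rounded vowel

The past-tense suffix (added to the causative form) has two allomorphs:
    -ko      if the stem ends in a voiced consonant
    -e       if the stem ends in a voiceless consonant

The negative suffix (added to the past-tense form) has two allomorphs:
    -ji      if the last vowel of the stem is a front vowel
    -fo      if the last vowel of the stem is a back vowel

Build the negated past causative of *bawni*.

*bawni* — last vowel /i/ (an unrounded vowel) → -nif → *bawninif*.
The causative form *bawninif*: final consonant = /f/, voiceless → -e → *bawninife*.
Since the last vowel of the past-tense form *bawninife* is /e/ (a front vowel), it takes -ji, giving *bawninifeji*.

bawninifeji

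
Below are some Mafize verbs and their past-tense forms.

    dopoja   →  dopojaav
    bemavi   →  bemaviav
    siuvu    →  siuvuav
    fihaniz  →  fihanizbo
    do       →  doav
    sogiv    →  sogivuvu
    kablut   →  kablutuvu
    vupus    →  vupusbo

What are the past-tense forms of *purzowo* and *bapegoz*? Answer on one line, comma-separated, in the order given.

The suffix is conditioned by the final sound: -bo when the stem ends in a sibilant (*fihaniz*, *vupus*); -uvu when the stem ends in a non-sibilant consonant (*sogiv*, *kablut*); -av when the stem ends in a vowel (*dopoja*, *bemavi*, *siuvu*, *do*).
*purzowo*: final sound = /o/, a vowel → -av → *purzowoav*.
The final sound of *bapegoz* is /z/, which is a sibilant, so the suffix is -bo, giving *bapegozbo*.

purzowoav, bapegozbo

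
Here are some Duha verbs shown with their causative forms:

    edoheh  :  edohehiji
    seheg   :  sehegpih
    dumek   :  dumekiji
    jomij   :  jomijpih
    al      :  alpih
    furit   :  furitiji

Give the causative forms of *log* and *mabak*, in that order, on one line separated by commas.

The alternation tracks the final consonant of the stem — -iji when the stem ends in a voiceless consonant (*edoheh*, *dumek*, *furit*); -pih when the stem ends in a voiced consonant (*seheg*, *jomij*, *al*).
Since the final consonant of *log* is /g/ (voiced), it takes -pih, giving *logpih*.
*mabak*: final consonant = /k/, voiceless → -iji → *mabakiji*.

logpih, mabakiji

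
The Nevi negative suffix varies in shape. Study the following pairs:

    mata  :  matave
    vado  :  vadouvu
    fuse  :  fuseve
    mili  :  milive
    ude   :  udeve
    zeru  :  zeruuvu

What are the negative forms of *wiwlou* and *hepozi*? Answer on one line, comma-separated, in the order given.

The pattern is rounding harmony: -uvu when the last vowel of the stem is a rounded vowel (*vado*, *zeru*); -ve when the last vowel of the stem is an unrounded vowel (*mata*, *fuse*, *mili*, *ude*).
*wiwlou* — last vowel /u/ (a rounded vowel) → -uvu → *wiwlouuvu*.
The last vowel of *hepozi* is /i/, which is an unrounded vowel, so the suffix is -ve, giving *hepozive*.

wiwlouuvu, hepozive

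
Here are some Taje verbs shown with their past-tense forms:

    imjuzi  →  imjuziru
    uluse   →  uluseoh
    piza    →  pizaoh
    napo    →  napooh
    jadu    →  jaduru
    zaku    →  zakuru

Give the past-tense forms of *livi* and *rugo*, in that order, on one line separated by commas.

liviru, rugooh

Looking at the last vowel of each stem: -ru when the last vowel of the stem is a high vowel (*imjuzi*, *jadu*, *zaku*); -oh when the last vowel of the stem is a non-high vowel (*uluse*, *piza*, *napo*).
*livi*: last vowel = /i/, a high vowel → -ru → *liviru*.
*rugo* — last vowel /o/ (a non-high vowel) → -oh → *rugooh*.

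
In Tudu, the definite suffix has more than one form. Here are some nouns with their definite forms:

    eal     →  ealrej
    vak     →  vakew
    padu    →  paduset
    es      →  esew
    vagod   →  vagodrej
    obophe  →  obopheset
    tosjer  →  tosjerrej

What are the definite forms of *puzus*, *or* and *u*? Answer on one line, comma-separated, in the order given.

Looking at the final sound of each stem: -ew when the stem ends in a voiceless consonant (*vak*, *es*); -rej when the stem ends in a voiced consonant (*eal*, *vagod*, *tosjer*); -set when the stem ends in a vowel (*padu*, *obophe*).
The final sound of *puzus* is /s/, which is a voiceless consonant, so the suffix is -ew, giving *puzusew*.
*or* — final sound /r/ (a voiced consonant) → -rej → *orrej*.
*u* — final sound /u/ (a vowel) → -set → *uset*.

puzusew, orrej, uset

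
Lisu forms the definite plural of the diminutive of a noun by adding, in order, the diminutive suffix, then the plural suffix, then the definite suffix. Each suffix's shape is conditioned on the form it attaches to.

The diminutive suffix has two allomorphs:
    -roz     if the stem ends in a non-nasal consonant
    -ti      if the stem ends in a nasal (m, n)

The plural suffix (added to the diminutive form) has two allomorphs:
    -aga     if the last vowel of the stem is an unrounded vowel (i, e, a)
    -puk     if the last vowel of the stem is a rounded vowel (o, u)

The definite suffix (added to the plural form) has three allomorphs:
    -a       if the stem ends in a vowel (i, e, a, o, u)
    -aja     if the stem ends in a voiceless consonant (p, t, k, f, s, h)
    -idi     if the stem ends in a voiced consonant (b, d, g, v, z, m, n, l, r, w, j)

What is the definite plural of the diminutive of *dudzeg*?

The final consonant of *dudzeg* is /g/, which is non-nasal, so the diminutive suffix is -roz, giving *dudzegroz*.
Since the last vowel of the diminutive form *dudzegroz* is /o/ (a rounded vowel), it takes -puk, giving *dudzegrozpuk*.
The plural form *dudzegrozpuk* — final sound /k/ (a voiceless consonant) → -aja → *dudzegrozpukaja*.

dudzegrozpukaja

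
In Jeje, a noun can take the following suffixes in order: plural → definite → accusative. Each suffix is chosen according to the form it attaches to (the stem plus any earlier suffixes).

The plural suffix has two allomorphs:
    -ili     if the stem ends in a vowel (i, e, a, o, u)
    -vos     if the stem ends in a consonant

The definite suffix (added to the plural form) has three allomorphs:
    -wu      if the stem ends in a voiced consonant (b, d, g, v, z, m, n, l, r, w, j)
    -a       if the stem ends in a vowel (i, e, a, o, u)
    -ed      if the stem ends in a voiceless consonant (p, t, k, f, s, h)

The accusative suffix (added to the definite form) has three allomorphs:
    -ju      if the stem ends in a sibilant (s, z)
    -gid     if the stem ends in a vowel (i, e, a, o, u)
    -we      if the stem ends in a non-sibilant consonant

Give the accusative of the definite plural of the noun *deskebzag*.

*deskebzag* — final sound /g/ (a consonant) → -vos → *deskebzagvos*.
Since the final sound of the plural form *deskebzagvos* is /s/ (a voiceless consonant), it takes -ed, giving *deskebzagvosed*.
Since the final sound of the definite form *deskebzagvosed* is /d/ (a non-sibilant consonant), it takes -we, giving *deskebzagvosedwe*.

deskebzagvosedwe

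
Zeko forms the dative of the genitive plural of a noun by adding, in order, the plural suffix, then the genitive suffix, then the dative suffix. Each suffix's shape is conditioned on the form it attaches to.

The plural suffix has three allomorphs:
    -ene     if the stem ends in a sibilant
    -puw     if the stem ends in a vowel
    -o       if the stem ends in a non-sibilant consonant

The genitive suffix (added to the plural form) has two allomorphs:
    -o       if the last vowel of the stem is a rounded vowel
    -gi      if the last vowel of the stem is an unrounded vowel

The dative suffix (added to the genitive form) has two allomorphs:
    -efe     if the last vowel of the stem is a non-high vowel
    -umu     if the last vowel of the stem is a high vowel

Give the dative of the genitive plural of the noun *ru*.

rupuwoefe

The final sound of *ru* is /u/, which is a vowel, so the plural suffix is -puw, giving *rupuw*.
The plural form *rupuw* — last vowel /u/ (a rounded vowel) → -o → *rupuwo*.
The last vowel of the genitive form *rupuwo* is /o/, which is a non-high vowel, so the dative suffix is -efe, giving *rupuwoefe*.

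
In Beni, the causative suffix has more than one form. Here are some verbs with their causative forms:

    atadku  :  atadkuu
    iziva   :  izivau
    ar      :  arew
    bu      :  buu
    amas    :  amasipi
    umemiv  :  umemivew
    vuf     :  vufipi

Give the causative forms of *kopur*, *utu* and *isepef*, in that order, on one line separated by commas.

kopurew, utuu, isepefipi

The suffix is conditioned by the final sound: -ipi when the stem ends in a voiceless consonant (*amas*, *vuf*); -ew when the stem ends in a voiced consonant (*ar*, *umemiv*); -u when the stem ends in a vowel (*atadku*, *iziva*, *bu*).
The final sound of *kopur* is /r/, which is a voiced consonant, so the suffix is -ew, giving *kopurew*.
The final sound of *utu* is /u/, which is a vowel, so the suffix is -u, giving *utuu*.
Since the final sound of *isepef* is /f/ (a voiceless consonant), it takes -ipi, giving *isepefipi*.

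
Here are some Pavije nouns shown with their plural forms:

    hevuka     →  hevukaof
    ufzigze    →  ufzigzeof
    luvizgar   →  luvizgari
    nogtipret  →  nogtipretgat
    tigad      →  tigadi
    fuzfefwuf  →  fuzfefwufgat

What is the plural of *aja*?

ajaof

The alternation tracks the final sound of the stem — -gat when the stem ends in a voiceless consonant (*nogtipret*, *fuzfefwuf*); -i when the stem ends in a voiced consonant (*luvizgar*, *tigad*); -of when the stem ends in a vowel (*hevuka*, *ufzigze*).
*aja*: final sound = /a/, a vowel → -of → *ajaof*.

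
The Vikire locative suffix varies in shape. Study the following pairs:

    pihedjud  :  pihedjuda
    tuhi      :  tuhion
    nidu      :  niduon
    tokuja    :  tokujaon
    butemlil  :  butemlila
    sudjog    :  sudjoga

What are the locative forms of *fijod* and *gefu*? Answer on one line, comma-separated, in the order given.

Looking at the final sound of each stem: -a when the stem ends in a consonant (*pihedjud*, *butemlil*, *sudjog*); -on when the stem ends in a vowel (*tuhi*, *nidu*, *tokuja*).
*fijod*: final sound = /d/, a consonant → -a → *fijoda*.
Since the final sound of *gefu* is /u/ (a vowel), it takes -on, giving *gefuon*.

fijoda, gefuon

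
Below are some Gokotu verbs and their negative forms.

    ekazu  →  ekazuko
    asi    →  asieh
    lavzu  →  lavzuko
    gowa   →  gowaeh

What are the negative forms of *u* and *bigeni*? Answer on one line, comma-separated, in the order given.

uko, bigenieh

Looking at the last vowel of each stem: -ko when the last vowel of the stem is a rounded vowel (*ekazu*, *lavzu*); -eh when the last vowel of the stem is an unrounded vowel (*asi*, *gowa*).
*u*: last vowel = /u/, a rounded vowel → -ko → *uko*.
*bigeni*: last vowel = /i/, an unrounded vowel → -eh → *bigenieh*.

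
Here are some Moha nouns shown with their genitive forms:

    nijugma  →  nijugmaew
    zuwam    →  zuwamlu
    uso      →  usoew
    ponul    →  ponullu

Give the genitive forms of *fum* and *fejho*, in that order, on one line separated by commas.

The pattern is consonant vs. vowel: -lu when the stem ends in a consonant (*zuwam*, *ponul*); -ew when the stem ends in a vowel (*nijugma*, *uso*).
*fum* — final sound /m/ (a consonant) → -lu → *fumlu*.
The final sound of *fejho* is /o/, which is a vowel, so the suffix is -ew, giving *fejhoew*.

fumlu, fejhoew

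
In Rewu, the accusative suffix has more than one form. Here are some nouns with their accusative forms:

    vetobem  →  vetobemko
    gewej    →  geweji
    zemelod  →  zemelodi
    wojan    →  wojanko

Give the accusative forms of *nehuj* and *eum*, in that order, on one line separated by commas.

nehuji, eumko

The alternation tracks the final consonant of the stem — -ko when the stem ends in a nasal (*vetobem*, *wojan*); -i when the stem ends in a non-nasal consonant (*gewej*, *zemelod*).
Since the final consonant of *nehuj* is /j/ (non-nasal), it takes -i, giving *nehuji*.
Since the final consonant of *eum* is /m/ (a nasal), it takes -ko, giving *eumko*.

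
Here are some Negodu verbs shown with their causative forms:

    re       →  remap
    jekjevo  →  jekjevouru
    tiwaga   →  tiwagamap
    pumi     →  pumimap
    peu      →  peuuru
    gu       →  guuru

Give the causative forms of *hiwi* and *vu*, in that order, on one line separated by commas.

hiwimap, vuuru

Looking at the last vowel of each stem: -uru when the last vowel of the stem is a rounded vowel (*jekjevo*, *peu*, *gu*); -map when the last vowel of the stem is an unrounded vowel (*re*, *tiwaga*, *pumi*).
The last vowel of *hiwi* is /i/, which is an unrounded vowel, so the suffix is -map, giving *hiwimap*.
*vu* — last vowel /u/ (a rounded vowel) → -uru → *vuuru*.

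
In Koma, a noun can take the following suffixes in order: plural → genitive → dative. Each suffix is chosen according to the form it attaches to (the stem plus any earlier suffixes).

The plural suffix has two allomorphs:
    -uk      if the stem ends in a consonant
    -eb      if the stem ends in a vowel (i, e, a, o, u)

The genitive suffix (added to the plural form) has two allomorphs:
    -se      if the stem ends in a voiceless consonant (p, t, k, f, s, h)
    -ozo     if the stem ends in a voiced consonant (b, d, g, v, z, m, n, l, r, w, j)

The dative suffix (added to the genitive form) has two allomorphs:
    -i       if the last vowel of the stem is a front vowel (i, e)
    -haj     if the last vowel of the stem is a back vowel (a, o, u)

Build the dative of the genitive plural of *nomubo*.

*nomubo*: final sound = /o/, a vowel → -eb → *nomuboeb*.
The final consonant of the plural form *nomuboeb* is /b/, which is voiced, so the genitive suffix is -ozo, giving *nomuboebozo*.
The genitive form *nomuboebozo* — last vowel /o/ (a back vowel) → -haj → *nomuboebozohaj*.

nomuboebozohaj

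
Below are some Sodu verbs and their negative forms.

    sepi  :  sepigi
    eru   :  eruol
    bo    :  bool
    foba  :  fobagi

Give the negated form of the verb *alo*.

alool

Looking at the last vowel of each stem: -ol when the last vowel of the stem is a rounded vowel (*eru*, *bo*); -gi when the last vowel of the stem is an unrounded vowel (*sepi*, *foba*).
The last vowel of *alo* is /o/, which is a rounded vowel, so the suffix is -ol, giving *alool*.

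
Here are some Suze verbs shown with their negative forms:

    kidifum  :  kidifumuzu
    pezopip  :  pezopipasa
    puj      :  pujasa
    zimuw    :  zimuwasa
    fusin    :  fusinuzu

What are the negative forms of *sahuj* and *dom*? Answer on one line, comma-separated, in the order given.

sahujasa, domuzu

Looking at the final consonant of each stem: -uzu when the stem ends in a nasal (*kidifum*, *fusin*); -asa when the stem ends in a non-nasal consonant (*pezopip*, *puj*, *zimuw*).
The final consonant of *sahuj* is /j/, which is non-nasal, so the suffix is -asa, giving *sahujasa*.
*dom* — final consonant /m/ (a nasal) → -uzu → *domuzu*.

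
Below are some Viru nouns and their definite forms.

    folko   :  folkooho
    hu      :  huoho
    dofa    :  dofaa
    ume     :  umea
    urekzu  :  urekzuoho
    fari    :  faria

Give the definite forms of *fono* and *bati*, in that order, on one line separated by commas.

fonooho, batia

Looking at the last vowel of each stem: -oho when the last vowel of the stem is a rounded vowel (*folko*, *hu*, *urekzu*); -a when the last vowel of the stem is an unrounded vowel (*dofa*, *ume*, *fari*).
Since the last vowel of *fono* is /o/ (a rounded vowel), it takes -oho, giving *fonooho*.
*bati*: last vowel = /i/, an unrounded vowel → -a → *batia*.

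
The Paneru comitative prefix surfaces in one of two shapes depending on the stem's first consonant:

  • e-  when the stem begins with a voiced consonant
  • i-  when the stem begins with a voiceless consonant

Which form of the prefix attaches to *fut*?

i-

*fut* — first consonant /f/ (voiceless) → i-.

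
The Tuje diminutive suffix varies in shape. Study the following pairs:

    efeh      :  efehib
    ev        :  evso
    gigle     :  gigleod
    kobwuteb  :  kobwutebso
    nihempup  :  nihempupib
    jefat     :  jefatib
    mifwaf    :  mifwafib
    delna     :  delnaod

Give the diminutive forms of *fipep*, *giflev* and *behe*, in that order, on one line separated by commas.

fipepib, giflevso, beheod

The pattern is voicing of the final sound: -ib when the stem ends in a voiceless consonant (*efeh*, *nihempup*, *jefat*, *mifwaf*); -so when the stem ends in a voiced consonant (*ev*, *kobwuteb*); -od when the stem ends in a vowel (*gigle*, *delna*).
*fipep*: final sound = /p/, a voiceless consonant → -ib → *fipepib*.
*giflev*: final sound = /v/, a voiced consonant → -so → *giflevso*.
The final sound of *behe* is /e/, which is a vowel, so the suffix is -od, giving *beheod*.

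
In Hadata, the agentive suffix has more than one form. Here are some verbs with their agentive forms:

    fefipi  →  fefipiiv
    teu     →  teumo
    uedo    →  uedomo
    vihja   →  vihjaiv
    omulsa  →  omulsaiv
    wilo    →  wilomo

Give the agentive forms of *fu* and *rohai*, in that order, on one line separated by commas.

fumo, rohaiiv

The alternation tracks the last vowel of the stem — -mo when the last vowel of the stem is a rounded vowel (*teu*, *uedo*, *wilo*); -iv when the last vowel of the stem is an unrounded vowel (*fefipi*, *vihja*, *omulsa*).
Since the last vowel of *fu* is /u/ (a rounded vowel), it takes -mo, giving *fumo*.
The last vowel of *rohai* is /i/, which is an unrounded vowel, so the suffix is -iv, giving *rohaiiv*.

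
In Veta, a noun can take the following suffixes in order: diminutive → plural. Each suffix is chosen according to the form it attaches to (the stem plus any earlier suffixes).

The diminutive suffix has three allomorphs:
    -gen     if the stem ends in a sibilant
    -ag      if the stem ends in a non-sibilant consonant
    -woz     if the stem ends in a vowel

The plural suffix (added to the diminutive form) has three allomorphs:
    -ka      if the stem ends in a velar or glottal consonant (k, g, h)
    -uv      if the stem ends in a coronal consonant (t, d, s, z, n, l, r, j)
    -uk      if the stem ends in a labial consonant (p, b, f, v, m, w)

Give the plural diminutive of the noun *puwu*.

puwuwozuv

*puwu*: final sound = /u/, a vowel → -woz → *puwuwoz*.
The diminutive form *puwuwoz* — final consonant /z/ (coronal) → -uv → *puwuwozuv*.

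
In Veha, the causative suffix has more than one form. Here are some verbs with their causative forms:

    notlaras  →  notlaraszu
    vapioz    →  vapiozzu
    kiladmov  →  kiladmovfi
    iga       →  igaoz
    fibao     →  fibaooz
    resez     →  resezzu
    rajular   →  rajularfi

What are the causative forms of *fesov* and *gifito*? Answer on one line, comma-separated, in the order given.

fesovfi, gifitooz

The pattern is sibilance of the final sound: -zu when the stem ends in a sibilant (*notlaras*, *vapioz*, *resez*); -fi when the stem ends in a non-sibilant consonant (*kiladmov*, *rajular*); -oz when the stem ends in a vowel (*iga*, *fibao*).
*fesov*: final sound = /v/, a non-sibilant consonant → -fi → *fesovfi*.
*gifito*: final sound = /o/, a vowel → -oz → *gifitooz*.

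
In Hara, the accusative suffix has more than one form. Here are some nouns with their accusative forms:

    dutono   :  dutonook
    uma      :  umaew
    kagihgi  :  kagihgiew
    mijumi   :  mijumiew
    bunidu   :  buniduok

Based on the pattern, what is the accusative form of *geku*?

gekuok

The suffix is conditioned by the last vowel: -ok when the last vowel of the stem is a rounded vowel (*dutono*, *bunidu*); -ew when the last vowel of the stem is an unrounded vowel (*uma*, *kagihgi*, *mijumi*).
*geku*: last vowel = /u/, a rounded vowel → -ok → *gekuok*.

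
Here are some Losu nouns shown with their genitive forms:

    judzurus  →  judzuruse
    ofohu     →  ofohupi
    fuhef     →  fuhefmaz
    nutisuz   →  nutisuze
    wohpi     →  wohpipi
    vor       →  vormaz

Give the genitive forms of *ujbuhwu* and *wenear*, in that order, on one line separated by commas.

ujbuhwupi, wenearmaz

Looking at the final sound of each stem: -e when the stem ends in a sibilant (*judzurus*, *nutisuz*); -maz when the stem ends in a non-sibilant consonant (*fuhef*, *vor*); -pi when the stem ends in a vowel (*ofohu*, *wohpi*).
*ujbuhwu* — final sound /u/ (a vowel) → -pi → *ujbuhwupi*.
*wenear*: final sound = /r/, a non-sibilant consonant → -maz → *wenearmaz*.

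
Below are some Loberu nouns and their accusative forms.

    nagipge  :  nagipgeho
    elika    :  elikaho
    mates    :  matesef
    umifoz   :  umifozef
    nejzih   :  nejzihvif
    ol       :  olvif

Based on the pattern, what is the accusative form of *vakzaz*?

vakzazef

The alternation tracks the final sound of the stem — -ef when the stem ends in a sibilant (*mates*, *umifoz*); -vif when the stem ends in a non-sibilant consonant (*nejzih*, *ol*); -ho when the stem ends in a vowel (*nagipge*, *elika*).
*vakzaz*: final sound = /z/, a sibilant → -ef → *vakzazef*.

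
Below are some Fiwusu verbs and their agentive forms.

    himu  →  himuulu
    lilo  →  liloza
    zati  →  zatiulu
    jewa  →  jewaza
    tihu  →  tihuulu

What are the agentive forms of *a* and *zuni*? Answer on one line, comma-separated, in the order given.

The suffix is conditioned by the last vowel: -ulu when the last vowel of the stem is a high vowel (*himu*, *zati*, *tihu*); -za when the last vowel of the stem is a non-high vowel (*lilo*, *jewa*).
*a*: last vowel = /a/, a non-high vowel → -za → *aza*.
*zuni*: last vowel = /i/, a high vowel → -ulu → *zuniulu*.

aza, zuniulu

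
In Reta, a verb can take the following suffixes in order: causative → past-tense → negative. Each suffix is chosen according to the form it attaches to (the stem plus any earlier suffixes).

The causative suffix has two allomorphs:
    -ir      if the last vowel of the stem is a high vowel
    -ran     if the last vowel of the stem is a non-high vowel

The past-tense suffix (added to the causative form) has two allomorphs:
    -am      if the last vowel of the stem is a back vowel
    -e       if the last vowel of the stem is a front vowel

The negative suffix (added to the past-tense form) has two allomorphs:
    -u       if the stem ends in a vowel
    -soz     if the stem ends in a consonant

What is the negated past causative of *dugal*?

Since the last vowel of *dugal* is /a/ (a non-high vowel), it takes -ran, giving *dugalran*.
The causative form *dugalran* — last vowel /a/ (a back vowel) → -am → *dugalranam*.
The final sound of the past-tense form *dugalranam* is /m/, which is a consonant, so the negative suffix is -soz, giving *dugalranamsoz*.

dugalranamsoz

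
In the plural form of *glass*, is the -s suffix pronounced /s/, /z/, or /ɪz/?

The stem *glass* ends in a sibilant (/s, z, ʃ, ʒ, tʃ, dʒ/).
The plural suffix surfaces as /ɪz/ after sibilants, /s/ after other voiceless consonants, and /z/ after other voiced sounds.
So the plural -s on *glass* is pronounced /ɪz/.

/ɪz/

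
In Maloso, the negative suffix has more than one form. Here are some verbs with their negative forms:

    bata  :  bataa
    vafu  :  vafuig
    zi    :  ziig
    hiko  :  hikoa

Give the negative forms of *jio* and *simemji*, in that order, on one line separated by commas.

The pattern is height harmony: -ig when the last vowel of the stem is a high vowel (*vafu*, *zi*); -a when the last vowel of the stem is a non-high vowel (*bata*, *hiko*).
*jio*: last vowel = /o/, a non-high vowel → -a → *jioa*.
The last vowel of *simemji* is /i/, which is a high vowel, so the suffix is -ig, giving *simemjiig*.

jioa, simemjiig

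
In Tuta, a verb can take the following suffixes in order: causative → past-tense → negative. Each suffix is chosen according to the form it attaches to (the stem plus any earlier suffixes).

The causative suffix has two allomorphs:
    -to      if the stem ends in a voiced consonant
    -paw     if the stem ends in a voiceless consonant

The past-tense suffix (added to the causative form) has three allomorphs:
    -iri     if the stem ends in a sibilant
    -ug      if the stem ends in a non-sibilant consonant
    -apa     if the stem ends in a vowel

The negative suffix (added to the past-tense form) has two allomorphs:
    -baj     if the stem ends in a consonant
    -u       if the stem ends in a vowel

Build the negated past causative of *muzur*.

muzurtoapau

*muzur*: final consonant = /r/, voiced → -to → *muzurto*.
The final sound of the causative form *muzurto* is /o/, which is a vowel, so the past-tense suffix is -apa, giving *muzurtoapa*.
The past-tense form *muzurtoapa* — final sound /a/ (a vowel) → -u → *muzurtoapau*.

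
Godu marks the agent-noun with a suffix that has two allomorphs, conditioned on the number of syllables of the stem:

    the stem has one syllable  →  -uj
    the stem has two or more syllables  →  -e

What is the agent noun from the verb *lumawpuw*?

*lumawpuw* (3 syllables) → -e → *lumawpuwe*.

lumawpuwe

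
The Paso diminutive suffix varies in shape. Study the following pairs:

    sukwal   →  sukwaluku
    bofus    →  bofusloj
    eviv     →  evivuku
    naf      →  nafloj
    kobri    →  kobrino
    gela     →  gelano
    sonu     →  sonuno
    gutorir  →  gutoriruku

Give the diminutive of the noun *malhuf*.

malhufloj

The suffix is conditioned by the final sound: -loj when the stem ends in a voiceless consonant (*bofus*, *naf*); -uku when the stem ends in a voiced consonant (*sukwal*, *eviv*, *gutorir*); -no when the stem ends in a vowel (*kobri*, *gela*, *sonu*).
The final sound of *malhuf* is /f/, which is a voiceless consonant, so the suffix is -loj, giving *malhufloj*.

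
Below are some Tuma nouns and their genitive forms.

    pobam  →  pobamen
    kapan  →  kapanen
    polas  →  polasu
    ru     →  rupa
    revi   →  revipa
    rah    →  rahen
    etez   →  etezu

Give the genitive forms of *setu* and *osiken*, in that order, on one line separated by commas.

setupa, osikenen

The pattern is sibilance of the final sound: -u when the stem ends in a sibilant (*polas*, *etez*); -en when the stem ends in a non-sibilant consonant (*pobam*, *kapan*, *rah*); -pa when the stem ends in a vowel (*ru*, *revi*).
*setu*: final sound = /u/, a vowel → -pa → *setupa*.
*osiken* — final sound /n/ (a non-sibilant consonant) → -en → *osikenen*.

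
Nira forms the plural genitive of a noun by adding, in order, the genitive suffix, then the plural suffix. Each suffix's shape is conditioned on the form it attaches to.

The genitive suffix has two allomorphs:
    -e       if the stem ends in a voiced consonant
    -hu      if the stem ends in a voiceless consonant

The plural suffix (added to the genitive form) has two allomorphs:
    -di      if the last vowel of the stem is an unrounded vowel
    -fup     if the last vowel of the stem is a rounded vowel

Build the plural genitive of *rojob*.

rojobedi

*rojob*: final consonant = /b/, voiced → -e → *rojobe*.
The genitive form *rojobe* — last vowel /e/ (an unrounded vowel) → -di → *rojobedi*.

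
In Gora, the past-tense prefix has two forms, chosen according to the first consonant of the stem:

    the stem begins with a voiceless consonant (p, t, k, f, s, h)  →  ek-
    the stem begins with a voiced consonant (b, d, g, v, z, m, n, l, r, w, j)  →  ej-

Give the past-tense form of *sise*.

eksise

The first consonant of *sise* is /s/, which is voiceless, so the prefix is ek-, giving *eksise*.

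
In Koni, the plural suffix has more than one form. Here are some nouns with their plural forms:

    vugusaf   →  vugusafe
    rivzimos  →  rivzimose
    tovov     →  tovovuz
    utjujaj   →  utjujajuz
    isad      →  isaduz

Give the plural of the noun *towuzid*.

The pattern is voicing of the final consonant: -e when the stem ends in a voiceless consonant (*vugusaf*, *rivzimos*); -uz when the stem ends in a voiced consonant (*tovov*, *utjujaj*, *isad*).
Since the final consonant of *towuzid* is /d/ (voiced), it takes -uz, giving *towuziduz*.

towuziduz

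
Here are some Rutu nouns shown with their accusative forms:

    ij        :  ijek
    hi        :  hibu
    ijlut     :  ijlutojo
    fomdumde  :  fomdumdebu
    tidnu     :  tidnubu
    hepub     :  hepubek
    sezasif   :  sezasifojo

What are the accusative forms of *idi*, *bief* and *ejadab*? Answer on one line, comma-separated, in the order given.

idibu, biefojo, ejadabek

The suffix is conditioned by the final sound: -ojo when the stem ends in a voiceless consonant (*ijlut*, *sezasif*); -ek when the stem ends in a voiced consonant (*ij*, *hepub*); -bu when the stem ends in a vowel (*hi*, *fomdumde*, *tidnu*).
The final sound of *idi* is /i/, which is a vowel, so the suffix is -bu, giving *idibu*.
*bief*: final sound = /f/, a voiceless consonant → -ojo → *biefojo*.
*ejadab* — final sound /b/ (a voiced consonant) → -ek → *ejadabek*.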